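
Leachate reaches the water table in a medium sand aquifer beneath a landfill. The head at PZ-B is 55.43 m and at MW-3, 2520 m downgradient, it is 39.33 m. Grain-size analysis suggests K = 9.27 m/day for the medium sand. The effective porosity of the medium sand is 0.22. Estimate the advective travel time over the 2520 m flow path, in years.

25.6

Hydraulic gradient i = (55.43 − 39.33) / 2520 = 16.1 / 2520 = 0.006389.
Darcy flux q = K · i = 9.270 × 0.006389 = 0.05922 m/day.
Seepage velocity v = q / n_e = 0.05922 / 0.22 = 0.2692 m/day.
Travel time t = L / v = 2520 / 0.2692 = 9361 days = 25.63 years.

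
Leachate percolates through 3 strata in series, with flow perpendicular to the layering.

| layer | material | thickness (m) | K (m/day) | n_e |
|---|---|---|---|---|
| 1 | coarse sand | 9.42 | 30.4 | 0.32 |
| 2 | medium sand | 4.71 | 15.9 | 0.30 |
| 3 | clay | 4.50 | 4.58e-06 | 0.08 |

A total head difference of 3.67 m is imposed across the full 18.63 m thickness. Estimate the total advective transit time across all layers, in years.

3510

With flow normal to the layers, continuity requires the same specific discharge q through every layer.
Σ(b_i/K_i) = 9.42/30.4 + 4.71/15.9 + 4.50/4.58e-06 = 9.825e+05 d.
q = Δh / Σ(b_i/K_i) = 3.67 / 9.825e+05 = 3.735e-06 m/day.
In each layer the seepage velocity is v_i = q/n_i, so the layer transit time is t_i = b_i·n_i / q:
  layer 1 (coarse sand): t_1 = 9.42 × 0.32 / 3.735e-06 = 8.070e+05 d
  layer 2 (medium sand): t_2 = 4.71 × 0.30 / 3.735e-06 = 3.783e+05 d
  layer 3 (clay): t_3 = 4.50 × 0.08 / 3.735e-06 = 96379 d
Total t = Σ t_i = 1.282e+06 days = 3509 years.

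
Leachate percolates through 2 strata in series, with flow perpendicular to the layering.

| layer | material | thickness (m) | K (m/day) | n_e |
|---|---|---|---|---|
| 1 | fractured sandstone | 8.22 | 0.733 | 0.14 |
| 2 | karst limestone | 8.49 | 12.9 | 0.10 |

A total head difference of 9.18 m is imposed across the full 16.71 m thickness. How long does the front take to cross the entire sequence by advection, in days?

2.59

With flow normal to the layers, continuity requires the same specific discharge q through every layer.
Σ(b_i/K_i) = 8.22/0.733 + 8.49/12.9 = 11.87 d.
q = Δh / Σ(b_i/K_i) = 9.18 / 11.87 = 0.7732 m/day.
In each layer the seepage velocity is v_i = q/n_i, so the layer transit time is t_i = b_i·n_i / q:
  layer 1 (fractured sandstone): t_1 = 8.22 × 0.14 / 0.7732 = 1.488 d
  layer 2 (karst limestone): t_2 = 8.49 × 0.10 / 0.7732 = 1.098 d
Total t = Σ t_i = 2.586 days.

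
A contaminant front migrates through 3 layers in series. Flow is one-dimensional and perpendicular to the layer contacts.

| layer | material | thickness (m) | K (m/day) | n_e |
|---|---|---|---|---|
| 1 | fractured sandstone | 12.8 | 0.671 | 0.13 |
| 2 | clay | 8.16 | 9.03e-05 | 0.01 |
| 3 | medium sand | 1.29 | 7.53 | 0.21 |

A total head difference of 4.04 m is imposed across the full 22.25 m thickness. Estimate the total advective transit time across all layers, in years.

124

With flow normal to the layers, continuity requires the same specific discharge q through every layer.
Σ(b_i/K_i) = 12.8/0.671 + 8.16/9.03e-05 + 1.29/7.53 = 90385 d.
q = Δh / Σ(b_i/K_i) = 4.04 / 90385 = 4.470e-05 m/day.
In each layer the seepage velocity is v_i = q/n_i, so the layer transit time is t_i = b_i·n_i / q:
  layer 1 (fractured sandstone): t_1 = 12.8 × 0.13 / 4.470e-05 = 37228 d
  layer 2 (clay): t_2 = 8.16 × 0.01 / 4.470e-05 = 1826 d
  layer 3 (medium sand): t_3 = 1.29 × 0.21 / 4.470e-05 = 6061 d
Total t = Σ t_i = 45114 days = 123.5 years.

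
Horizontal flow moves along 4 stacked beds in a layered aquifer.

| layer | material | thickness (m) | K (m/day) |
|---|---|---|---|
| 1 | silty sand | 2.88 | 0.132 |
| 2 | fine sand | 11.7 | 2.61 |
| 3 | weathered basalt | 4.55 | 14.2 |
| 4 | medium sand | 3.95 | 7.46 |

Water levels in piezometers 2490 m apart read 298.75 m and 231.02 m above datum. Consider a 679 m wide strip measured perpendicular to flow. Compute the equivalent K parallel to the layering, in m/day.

Flow is parallel to layering, so each bed carries its own Darcy discharge and the transmissivities add.
Σ(K_i·b_i) = 0.132×2.88 + 2.61×11.7 + 14.2×4.55 + 7.46×3.95 = 125.0 m²/day.
Total thickness b = 23.08 m, so K_eq = Σ(K_i·b_i)/b = 5.416 m/day.

5.42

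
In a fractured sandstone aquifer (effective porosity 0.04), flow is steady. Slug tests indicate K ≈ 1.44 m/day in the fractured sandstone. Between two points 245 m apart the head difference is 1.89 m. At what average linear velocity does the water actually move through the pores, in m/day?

0.278

Hydraulic gradient i = Δh / L = 1.89 / 245 = 0.007714.
Darcy flux q = K · i = 1.440 × 0.007714 = 0.01111 m/day.
Seepage velocity v = q / n_e = 0.01111 / 0.04 = 0.2777 m/day.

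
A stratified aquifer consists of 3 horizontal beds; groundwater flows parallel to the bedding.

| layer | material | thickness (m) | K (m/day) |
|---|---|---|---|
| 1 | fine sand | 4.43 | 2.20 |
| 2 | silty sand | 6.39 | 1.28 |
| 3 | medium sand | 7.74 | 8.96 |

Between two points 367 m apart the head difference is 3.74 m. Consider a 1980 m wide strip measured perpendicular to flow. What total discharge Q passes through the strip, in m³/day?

1760

Flow is parallel to layering, so each bed carries its own Darcy discharge and the transmissivities add.
Σ(K_i·b_i) = 2.20×4.43 + 1.28×6.39 + 8.96×7.74 = 87.28 m²/day.
Hydraulic gradient i = Δh / L = 3.74 / 367 = 0.01019.
Q = Σ(K_i·b_i) · W · i = 87.28 × 1980 × 0.01019 = 1761 m³/day.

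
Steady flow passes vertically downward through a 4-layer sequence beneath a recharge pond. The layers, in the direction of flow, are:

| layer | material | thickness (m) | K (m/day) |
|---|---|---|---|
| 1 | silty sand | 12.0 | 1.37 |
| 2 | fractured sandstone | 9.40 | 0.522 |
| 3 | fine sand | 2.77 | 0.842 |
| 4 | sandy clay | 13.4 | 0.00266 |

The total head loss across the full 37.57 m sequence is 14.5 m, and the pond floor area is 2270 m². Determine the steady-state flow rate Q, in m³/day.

6.50

Flow is perpendicular to layering, so the layers act in series and the equivalent K is the thickness-weighted harmonic mean.
Total thickness L = 12.0 + 9.40 + 2.77 + 13.4 = 37.57 m.
Σ(b_i/K_i) = 12.0/1.37 + 9.40/0.522 + 2.77/0.842 + 13.4/0.00266 = 5068 d.
K_eq = L / Σ(b_i/K_i) = 37.57 / 5068 = 0.007414 m/day.
Q = K_eq · A · (Δh/L) = 0.007414 × 2270 × (14.5/37.57) = 6.495 m³/day.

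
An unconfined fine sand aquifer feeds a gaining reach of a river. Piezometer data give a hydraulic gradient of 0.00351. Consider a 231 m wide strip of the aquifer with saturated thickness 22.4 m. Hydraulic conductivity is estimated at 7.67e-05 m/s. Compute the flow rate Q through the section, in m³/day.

Convert K: 7.67e-05 m/s × 86400 = 6.627 m/day.
Cross-sectional area A = 231 × 22.4 = 5174 m².
Hydraulic gradient i = 0.00351.
Darcy's law: Q = K · A · i = 6.627 × 5174 × 0.003510 = 120.4 m³/day.

120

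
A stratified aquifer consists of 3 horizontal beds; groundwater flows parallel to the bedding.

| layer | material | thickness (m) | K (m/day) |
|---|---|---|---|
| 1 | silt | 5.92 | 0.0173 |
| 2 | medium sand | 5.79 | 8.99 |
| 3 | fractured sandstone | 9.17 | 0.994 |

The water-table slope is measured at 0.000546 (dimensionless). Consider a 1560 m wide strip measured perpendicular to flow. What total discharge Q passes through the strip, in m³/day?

Flow is parallel to layering, so each bed carries its own Darcy discharge and the transmissivities add.
Σ(K_i·b_i) = 0.0173×5.92 + 8.99×5.79 + 0.994×9.17 = 61.27 m²/day.
Hydraulic gradient i = 0.000546.
Q = Σ(K_i·b_i) · W · i = 61.27 × 1560 × 0.0005460 = 52.19 m³/day.

52.2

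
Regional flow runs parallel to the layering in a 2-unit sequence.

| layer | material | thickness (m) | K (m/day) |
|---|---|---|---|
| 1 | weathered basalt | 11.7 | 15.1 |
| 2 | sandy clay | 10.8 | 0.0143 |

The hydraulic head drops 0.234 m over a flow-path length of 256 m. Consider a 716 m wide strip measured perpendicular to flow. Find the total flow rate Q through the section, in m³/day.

116

Flow is parallel to layering, so each bed carries its own Darcy discharge and the transmissivities add.
Σ(K_i·b_i) = 15.1×11.7 + 0.0143×10.8 = 176.8 m²/day.
Hydraulic gradient i = Δh / L = 0.234 / 256 = 0.0009141.
Q = Σ(K_i·b_i) · W · i = 176.8 × 716 × 0.0009141 = 115.7 m³/day.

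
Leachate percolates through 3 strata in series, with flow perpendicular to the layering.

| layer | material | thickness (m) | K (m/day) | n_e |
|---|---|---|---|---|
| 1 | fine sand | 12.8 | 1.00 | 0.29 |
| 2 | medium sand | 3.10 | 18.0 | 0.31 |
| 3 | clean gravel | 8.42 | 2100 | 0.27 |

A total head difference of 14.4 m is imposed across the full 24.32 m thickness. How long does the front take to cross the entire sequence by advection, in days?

With flow normal to the layers, continuity requires the same specific discharge q through every layer.
Σ(b_i/K_i) = 12.8/1.00 + 3.10/18.0 + 8.42/2100 = 12.98 d.
q = Δh / Σ(b_i/K_i) = 14.4 / 12.98 = 1.110 m/day.
In each layer the seepage velocity is v_i = q/n_i, so the layer transit time is t_i = b_i·n_i / q:
  layer 1 (fine sand): t_1 = 12.8 × 0.29 / 1.110 = 3.345 d
  layer 2 (medium sand): t_2 = 3.10 × 0.31 / 1.110 = 0.8660 d
  layer 3 (clean gravel): t_3 = 8.42 × 0.27 / 1.110 = 2.049 d
Total t = Σ t_i = 6.260 days.

6.26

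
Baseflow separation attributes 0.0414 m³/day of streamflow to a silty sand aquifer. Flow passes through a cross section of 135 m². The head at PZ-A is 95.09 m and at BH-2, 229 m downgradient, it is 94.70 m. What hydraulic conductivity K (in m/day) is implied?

Hydraulic gradient i = (95.09 − 94.70) / 229 = 0.39 / 229 = 0.001703.
From Q = K·A·i, K = Q / (A·i) = 0.0414 / (135.0 × 0.001703) = 0.1801 m/day.

0.180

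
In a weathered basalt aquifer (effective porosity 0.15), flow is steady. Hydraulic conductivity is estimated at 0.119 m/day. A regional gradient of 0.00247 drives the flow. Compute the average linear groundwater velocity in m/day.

0.00196

Hydraulic gradient i = 0.00247.
Darcy flux q = K · i = 0.1190 × 0.002470 = 0.0002939 m/day.
Seepage velocity v = q / n_e = 0.0002939 / 0.15 = 0.001960 m/day.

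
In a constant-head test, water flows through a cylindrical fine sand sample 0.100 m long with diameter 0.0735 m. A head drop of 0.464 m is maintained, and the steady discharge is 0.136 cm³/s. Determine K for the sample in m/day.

0.597

Cross-sectional area A = π·(d/2)² = π × (0.0735/2)² = 0.004243 m².
Convert discharge: 0.136 cm³/s = 1.360e-07 m³/s.
Darcy's law rearranged: K = Q·L / (A·Δh) = 1.360e-07 × 0.100 / (0.004243 × 0.464) = 6.908e-06 m/s = 0.5969 m/day.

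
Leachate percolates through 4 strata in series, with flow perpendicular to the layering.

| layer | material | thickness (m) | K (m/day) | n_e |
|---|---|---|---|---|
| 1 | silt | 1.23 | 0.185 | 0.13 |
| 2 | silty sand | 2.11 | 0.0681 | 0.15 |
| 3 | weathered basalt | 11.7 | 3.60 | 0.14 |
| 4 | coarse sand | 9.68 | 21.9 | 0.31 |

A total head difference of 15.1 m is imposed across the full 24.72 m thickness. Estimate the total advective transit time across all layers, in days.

With flow normal to the layers, continuity requires the same specific discharge q through every layer.
Σ(b_i/K_i) = 1.23/0.185 + 2.11/0.0681 + 11.7/3.60 + 9.68/21.9 = 41.32 d.
q = Δh / Σ(b_i/K_i) = 15.1 / 41.32 = 0.3654 m/day.
In each layer the seepage velocity is v_i = q/n_i, so the layer transit time is t_i = b_i·n_i / q:
  layer 1 (silt): t_1 = 1.23 × 0.13 / 0.3654 = 0.4376 d
  layer 2 (silty sand): t_2 = 2.11 × 0.15 / 0.3654 = 0.8662 d
  layer 3 (weathered basalt): t_3 = 11.7 × 0.14 / 0.3654 = 4.483 d
  layer 4 (coarse sand): t_4 = 9.68 × 0.31 / 0.3654 = 8.212 d
Total t = Σ t_i = 14.00 days.

14.0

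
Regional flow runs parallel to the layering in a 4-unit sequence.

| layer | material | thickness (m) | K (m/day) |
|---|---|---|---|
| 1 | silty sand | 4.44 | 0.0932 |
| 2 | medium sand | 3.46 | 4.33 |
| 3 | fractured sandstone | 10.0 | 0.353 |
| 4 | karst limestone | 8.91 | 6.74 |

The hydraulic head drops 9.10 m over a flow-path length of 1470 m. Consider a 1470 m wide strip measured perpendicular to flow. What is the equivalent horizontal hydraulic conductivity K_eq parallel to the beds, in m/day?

2.95

Flow is parallel to layering, so each bed carries its own Darcy discharge and the transmissivities add.
Σ(K_i·b_i) = 0.0932×4.44 + 4.33×3.46 + 0.353×10.0 + 6.74×8.91 = 78.98 m²/day.
Total thickness b = 26.81 m, so K_eq = Σ(K_i·b_i)/b = 2.946 m/day.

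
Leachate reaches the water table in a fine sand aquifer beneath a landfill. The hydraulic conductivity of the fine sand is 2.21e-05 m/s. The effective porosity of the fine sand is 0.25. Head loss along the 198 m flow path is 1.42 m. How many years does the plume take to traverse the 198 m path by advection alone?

9.90

Convert K: 2.21e-05 m/s × 86400 = 1.909 m/day.
Hydraulic gradient i = Δh / L = 1.42 / 198 = 0.007172.
Darcy flux q = K · i = 1.909 × 0.007172 = 0.01369 m/day.
Seepage velocity v = q / n_e = 0.01369 / 0.25 = 0.05478 m/day.
Travel time t = L / v = 198 / 0.05478 = 3615 days = 9.897 years.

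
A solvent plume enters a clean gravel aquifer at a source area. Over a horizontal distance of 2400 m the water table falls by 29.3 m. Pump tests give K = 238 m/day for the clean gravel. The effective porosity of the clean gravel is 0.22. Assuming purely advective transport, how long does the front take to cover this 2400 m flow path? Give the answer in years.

0.498

Hydraulic gradient i = Δh / L = 29.3 / 2400 = 0.01221.
Darcy flux q = K · i = 238.0 × 0.01221 = 2.906 m/day.
Seepage velocity v = q / n_e = 2.906 / 0.22 = 13.21 m/day.
Travel time t = L / v = 2400 / 13.21 = 181.7 days = 0.4975 years.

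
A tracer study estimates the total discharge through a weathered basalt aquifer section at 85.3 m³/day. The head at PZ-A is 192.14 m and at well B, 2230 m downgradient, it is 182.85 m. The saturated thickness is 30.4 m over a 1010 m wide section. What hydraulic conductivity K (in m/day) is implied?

0.667

Cross-sectional area A = 1010 × 30.4 = 30704 m².
Hydraulic gradient i = (192.14 − 182.85) / 2230 = 9.29 / 2230 = 0.004166.
From Q = K·A·i, K = Q / (A·i) = 85.3 / (30704 × 0.004166) = 0.6669 m/day.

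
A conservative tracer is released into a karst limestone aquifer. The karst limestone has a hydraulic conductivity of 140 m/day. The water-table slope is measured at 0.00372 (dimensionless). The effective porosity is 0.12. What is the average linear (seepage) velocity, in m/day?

4.34

Hydraulic gradient i = 0.00372.
Darcy flux q = K · i = 140.0 × 0.003720 = 0.5208 m/day.
Seepage velocity v = q / n_e = 0.5208 / 0.12 = 4.340 m/day.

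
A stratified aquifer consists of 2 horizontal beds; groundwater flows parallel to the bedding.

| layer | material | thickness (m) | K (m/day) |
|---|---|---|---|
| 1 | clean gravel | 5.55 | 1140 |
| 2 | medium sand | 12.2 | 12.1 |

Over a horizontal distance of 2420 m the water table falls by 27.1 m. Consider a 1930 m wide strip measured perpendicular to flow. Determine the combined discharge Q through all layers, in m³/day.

140000

Flow is parallel to layering, so each bed carries its own Darcy discharge and the transmissivities add.
Σ(K_i·b_i) = 1140×5.55 + 12.1×12.2 = 6475 m²/day.
Hydraulic gradient i = Δh / L = 27.1 / 2420 = 0.01120.
Q = Σ(K_i·b_i) · W · i = 6475 × 1930 × 0.01120 = 1.399e+05 m³/day.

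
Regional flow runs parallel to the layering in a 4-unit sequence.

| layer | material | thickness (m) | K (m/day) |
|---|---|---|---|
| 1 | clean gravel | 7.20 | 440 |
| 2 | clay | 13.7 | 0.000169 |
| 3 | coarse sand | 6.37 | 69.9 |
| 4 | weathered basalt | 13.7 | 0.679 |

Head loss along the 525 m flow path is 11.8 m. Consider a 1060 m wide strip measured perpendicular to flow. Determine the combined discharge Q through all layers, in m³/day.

Flow is parallel to layering, so each bed carries its own Darcy discharge and the transmissivities add.
Σ(K_i·b_i) = 440×7.20 + 0.000169×13.7 + 69.9×6.37 + 0.679×13.7 = 3623 m²/day.
Hydraulic gradient i = Δh / L = 11.8 / 525 = 0.02248.
Q = Σ(K_i·b_i) · W · i = 3623 × 1060 × 0.02248 = 86307 m³/day.

86300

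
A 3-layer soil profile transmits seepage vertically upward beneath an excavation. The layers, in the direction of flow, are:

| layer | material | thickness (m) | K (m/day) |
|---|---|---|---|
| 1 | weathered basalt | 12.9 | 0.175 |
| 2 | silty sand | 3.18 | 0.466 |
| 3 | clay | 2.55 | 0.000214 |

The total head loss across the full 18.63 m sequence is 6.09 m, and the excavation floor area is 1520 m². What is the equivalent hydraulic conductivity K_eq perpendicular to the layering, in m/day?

0.00155

Flow is perpendicular to layering, so the layers act in series and the equivalent K is the thickness-weighted harmonic mean.
Total thickness L = 12.9 + 3.18 + 2.55 = 18.63 m.
Σ(b_i/K_i) = 12.9/0.175 + 3.18/0.466 + 2.55/0.000214 = 11996 d.
K_eq = L / Σ(b_i/K_i) = 18.63 / 11996 = 0.001553 m/day.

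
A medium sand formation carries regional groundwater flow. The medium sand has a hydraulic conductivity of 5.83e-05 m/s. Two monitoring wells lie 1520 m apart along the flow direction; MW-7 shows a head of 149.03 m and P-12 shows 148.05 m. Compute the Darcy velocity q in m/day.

Convert K: 5.83e-05 m/s × 86400 = 5.037 m/day.
Hydraulic gradient i = (149.03 − 148.05) / 1520 = 0.98 / 1520 = 0.0006447.
Specific discharge q = K · i = 5.037 × 0.0006447 = 0.003248 m/day.

0.00325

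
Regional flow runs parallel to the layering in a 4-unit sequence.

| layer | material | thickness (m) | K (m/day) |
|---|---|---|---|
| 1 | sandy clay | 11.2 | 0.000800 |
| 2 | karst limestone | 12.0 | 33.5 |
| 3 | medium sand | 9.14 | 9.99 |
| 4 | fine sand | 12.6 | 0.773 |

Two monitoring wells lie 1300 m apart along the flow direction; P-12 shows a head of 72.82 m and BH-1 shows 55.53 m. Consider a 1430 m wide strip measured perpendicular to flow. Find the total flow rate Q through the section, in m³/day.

9570

Flow is parallel to layering, so each bed carries its own Darcy discharge and the transmissivities add.
Σ(K_i·b_i) = 0.000800×11.2 + 33.5×12.0 + 9.99×9.14 + 0.773×12.6 = 503.1 m²/day.
Hydraulic gradient i = (72.82 − 55.53) / 1300 = 17.29 / 1300 = 0.01330.
Q = Σ(K_i·b_i) · W · i = 503.1 × 1430 × 0.01330 = 9568 m³/day.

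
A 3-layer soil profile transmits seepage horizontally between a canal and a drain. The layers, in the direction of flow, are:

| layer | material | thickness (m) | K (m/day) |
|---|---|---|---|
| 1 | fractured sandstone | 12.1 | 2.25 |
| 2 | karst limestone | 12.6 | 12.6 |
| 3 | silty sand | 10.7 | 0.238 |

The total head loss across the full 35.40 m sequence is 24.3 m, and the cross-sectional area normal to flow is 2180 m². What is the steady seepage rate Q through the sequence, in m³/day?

Flow is perpendicular to layering, so the layers act in series and the equivalent K is the thickness-weighted harmonic mean.
Total thickness L = 12.1 + 12.6 + 10.7 = 35.40 m.
Σ(b_i/K_i) = 12.1/2.25 + 12.6/12.6 + 10.7/0.238 = 51.34 d.
K_eq = L / Σ(b_i/K_i) = 35.40 / 51.34 = 0.6896 m/day.
Q = K_eq · A · (Δh/L) = 0.6896 × 2180 × (24.3/35.40) = 1032 m³/day.

1030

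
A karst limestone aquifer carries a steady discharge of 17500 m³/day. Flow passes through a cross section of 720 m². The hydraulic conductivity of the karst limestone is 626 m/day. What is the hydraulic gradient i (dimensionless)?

0.0388

From Q = K·A·i, i = Q / (K·A) = 17500 / (626.0 × 720.0) = 0.03883.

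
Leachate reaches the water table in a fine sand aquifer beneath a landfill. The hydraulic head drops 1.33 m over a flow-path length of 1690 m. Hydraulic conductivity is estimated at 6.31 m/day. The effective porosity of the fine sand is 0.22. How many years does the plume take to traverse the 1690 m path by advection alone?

Hydraulic gradient i = Δh / L = 1.33 / 1690 = 0.0007870.
Darcy flux q = K · i = 6.310 × 0.0007870 = 0.004966 m/day.
Seepage velocity v = q / n_e = 0.004966 / 0.22 = 0.02257 m/day.
Travel time t = L / v = 1690 / 0.02257 = 74871 days = 205.0 years.

205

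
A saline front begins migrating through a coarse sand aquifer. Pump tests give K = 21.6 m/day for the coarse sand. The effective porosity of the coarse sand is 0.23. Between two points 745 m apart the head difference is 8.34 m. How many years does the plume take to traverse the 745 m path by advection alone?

Hydraulic gradient i = Δh / L = 8.34 / 745 = 0.01119.
Darcy flux q = K · i = 21.60 × 0.01119 = 0.2418 m/day.
Seepage velocity v = q / n_e = 0.2418 / 0.23 = 1.051 m/day.
Travel time t = L / v = 745 / 1.051 = 708.6 days = 1.940 years.

1.94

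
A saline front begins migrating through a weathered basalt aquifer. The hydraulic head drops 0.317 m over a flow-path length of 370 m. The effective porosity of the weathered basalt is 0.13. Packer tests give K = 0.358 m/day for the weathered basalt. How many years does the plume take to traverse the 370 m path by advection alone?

Hydraulic gradient i = Δh / L = 0.317 / 370 = 0.0008568.
Darcy flux q = K · i = 0.3580 × 0.0008568 = 0.0003067 m/day.
Seepage velocity v = q / n_e = 0.0003067 / 0.13 = 0.002359 m/day.
Travel time t = L / v = 370 / 0.002359 = 1.568e+05 days = 429.4 years.

429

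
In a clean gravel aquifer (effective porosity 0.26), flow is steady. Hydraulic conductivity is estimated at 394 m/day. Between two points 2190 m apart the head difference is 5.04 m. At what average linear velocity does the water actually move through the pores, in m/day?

3.49

Hydraulic gradient i = Δh / L = 5.04 / 2190 = 0.002301.
Darcy flux q = K · i = 394.0 × 0.002301 = 0.9067 m/day.
Seepage velocity v = q / n_e = 0.9067 / 0.26 = 3.487 m/day.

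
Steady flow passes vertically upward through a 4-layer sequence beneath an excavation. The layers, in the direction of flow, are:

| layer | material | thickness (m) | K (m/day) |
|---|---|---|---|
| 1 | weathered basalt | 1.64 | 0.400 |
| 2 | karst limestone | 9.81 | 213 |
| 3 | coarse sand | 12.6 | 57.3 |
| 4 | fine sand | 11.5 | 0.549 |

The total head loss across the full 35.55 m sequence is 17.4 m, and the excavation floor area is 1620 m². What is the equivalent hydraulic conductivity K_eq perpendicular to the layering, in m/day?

Flow is perpendicular to layering, so the layers act in series and the equivalent K is the thickness-weighted harmonic mean.
Total thickness L = 1.64 + 9.81 + 12.6 + 11.5 = 35.55 m.
Σ(b_i/K_i) = 1.64/0.400 + 9.81/213 + 12.6/57.3 + 11.5/0.549 = 25.31 d.
K_eq = L / Σ(b_i/K_i) = 35.55 / 25.31 = 1.404 m/day.

1.40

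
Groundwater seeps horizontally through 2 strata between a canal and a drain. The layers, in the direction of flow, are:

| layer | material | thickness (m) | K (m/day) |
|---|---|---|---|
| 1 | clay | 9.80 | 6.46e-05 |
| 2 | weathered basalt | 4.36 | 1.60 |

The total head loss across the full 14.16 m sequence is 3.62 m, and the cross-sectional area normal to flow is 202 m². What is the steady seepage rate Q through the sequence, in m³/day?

Flow is perpendicular to layering, so the layers act in series and the equivalent K is the thickness-weighted harmonic mean.
Total thickness L = 9.80 + 4.36 = 14.16 m.
Σ(b_i/K_i) = 9.80/6.46e-05 + 4.36/1.60 = 1.517e+05 d.
K_eq = L / Σ(b_i/K_i) = 14.16 / 1.517e+05 = 9.334e-05 m/day.
Q = K_eq · A · (Δh/L) = 9.334e-05 × 202 × (3.62/14.16) = 0.004820 m³/day.

0.00482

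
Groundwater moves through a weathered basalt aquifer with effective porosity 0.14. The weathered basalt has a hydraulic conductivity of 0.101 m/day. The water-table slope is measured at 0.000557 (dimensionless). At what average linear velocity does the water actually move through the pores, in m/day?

0.000402

Hydraulic gradient i = 0.000557.
Darcy flux q = K · i = 0.1010 × 0.0005570 = 5.626e-05 m/day.
Seepage velocity v = q / n_e = 5.626e-05 / 0.14 = 0.0004018 m/day.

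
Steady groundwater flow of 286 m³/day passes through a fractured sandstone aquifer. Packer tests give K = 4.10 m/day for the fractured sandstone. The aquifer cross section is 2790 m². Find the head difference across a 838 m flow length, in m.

From Q = K·A·i, i = Q / (K·A) = 286 / (4.100 × 2790) = 0.02500.
Head loss Δh = i · L = 0.02500 × 838 = 20.95 m.

21.0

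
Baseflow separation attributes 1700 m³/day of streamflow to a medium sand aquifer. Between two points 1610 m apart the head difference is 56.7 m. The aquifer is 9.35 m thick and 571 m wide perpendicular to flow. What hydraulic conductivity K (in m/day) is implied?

9.04

Cross-sectional area A = 571 × 9.35 = 5339 m².
Hydraulic gradient i = Δh / L = 56.7 / 1610 = 0.03522.
From Q = K·A·i, K = Q / (A·i) = 1700 / (5339 × 0.03522) = 9.042 m/day.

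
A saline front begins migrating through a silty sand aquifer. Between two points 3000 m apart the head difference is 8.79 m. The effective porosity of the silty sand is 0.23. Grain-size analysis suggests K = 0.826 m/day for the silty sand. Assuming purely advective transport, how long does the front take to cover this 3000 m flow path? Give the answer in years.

Hydraulic gradient i = Δh / L = 8.79 / 3000 = 0.002930.
Darcy flux q = K · i = 0.8260 × 0.002930 = 0.002420 m/day.
Seepage velocity v = q / n_e = 0.002420 / 0.23 = 0.01052 m/day.
Travel time t = L / v = 3000 / 0.01052 = 2.851e+05 days = 780.6 years.

781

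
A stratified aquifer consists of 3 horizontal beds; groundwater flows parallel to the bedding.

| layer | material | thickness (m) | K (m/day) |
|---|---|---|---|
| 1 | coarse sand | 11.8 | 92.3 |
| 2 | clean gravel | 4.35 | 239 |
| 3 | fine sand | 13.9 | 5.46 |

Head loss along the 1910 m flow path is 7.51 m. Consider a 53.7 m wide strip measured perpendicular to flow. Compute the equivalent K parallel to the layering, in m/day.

Flow is parallel to layering, so each bed carries its own Darcy discharge and the transmissivities add.
Σ(K_i·b_i) = 92.3×11.8 + 239×4.35 + 5.46×13.9 = 2205 m²/day.
Total thickness b = 30.05 m, so K_eq = Σ(K_i·b_i)/b = 73.37 m/day.

73.4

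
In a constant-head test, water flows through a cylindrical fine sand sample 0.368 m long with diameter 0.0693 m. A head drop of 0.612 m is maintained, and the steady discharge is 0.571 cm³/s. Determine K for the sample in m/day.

Cross-sectional area A = π·(d/2)² = π × (0.0693/2)² = 0.003772 m².
Convert discharge: 0.571 cm³/s = 5.710e-07 m³/s.
Darcy's law rearranged: K = Q·L / (A·Δh) = 5.710e-07 × 0.368 / (0.003772 × 0.612) = 9.103e-05 m/s = 7.865 m/day.

7.86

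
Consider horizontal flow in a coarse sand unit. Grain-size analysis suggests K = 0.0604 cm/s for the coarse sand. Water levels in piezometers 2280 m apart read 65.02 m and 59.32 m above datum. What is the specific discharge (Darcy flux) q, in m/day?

Convert K: 0.0604 cm/s × 864 = 52.19 m/day.
Hydraulic gradient i = (65.02 − 59.32) / 2280 = 5.7 / 2280 = 0.002500.
Specific discharge q = K · i = 52.19 × 0.002500 = 0.1305 m/day.

0.130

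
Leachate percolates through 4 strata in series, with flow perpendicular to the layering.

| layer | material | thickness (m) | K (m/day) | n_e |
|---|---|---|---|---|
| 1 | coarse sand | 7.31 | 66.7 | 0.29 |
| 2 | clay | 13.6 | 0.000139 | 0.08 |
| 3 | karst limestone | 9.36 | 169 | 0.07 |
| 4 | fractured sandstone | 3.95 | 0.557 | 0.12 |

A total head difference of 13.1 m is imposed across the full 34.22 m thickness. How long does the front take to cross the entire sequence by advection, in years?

88.7

With flow normal to the layers, continuity requires the same specific discharge q through every layer.
Σ(b_i/K_i) = 7.31/66.7 + 13.6/0.000139 + 9.36/169 + 3.95/0.557 = 97849 d.
q = Δh / Σ(b_i/K_i) = 13.1 / 97849 = 0.0001339 m/day.
In each layer the seepage velocity is v_i = q/n_i, so the layer transit time is t_i = b_i·n_i / q:
  layer 1 (coarse sand): t_1 = 7.31 × 0.29 / 0.0001339 = 15834 d
  layer 2 (clay): t_2 = 13.6 × 0.08 / 0.0001339 = 8127 d
  layer 3 (karst limestone): t_3 = 9.36 × 0.07 / 0.0001339 = 4894 d
  layer 4 (fractured sandstone): t_4 = 3.95 × 0.12 / 0.0001339 = 3540 d
Total t = Σ t_i = 32395 days = 88.69 years.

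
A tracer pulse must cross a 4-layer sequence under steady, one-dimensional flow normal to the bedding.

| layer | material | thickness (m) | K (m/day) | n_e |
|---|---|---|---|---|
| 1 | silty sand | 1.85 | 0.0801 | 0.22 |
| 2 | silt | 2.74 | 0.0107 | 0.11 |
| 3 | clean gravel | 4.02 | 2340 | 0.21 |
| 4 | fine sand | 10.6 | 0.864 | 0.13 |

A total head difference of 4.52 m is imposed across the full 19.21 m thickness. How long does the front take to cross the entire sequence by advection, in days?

With flow normal to the layers, continuity requires the same specific discharge q through every layer.
Σ(b_i/K_i) = 1.85/0.0801 + 2.74/0.0107 + 4.02/2340 + 10.6/0.864 = 291.4 d.
q = Δh / Σ(b_i/K_i) = 4.52 / 291.4 = 0.01551 m/day.
In each layer the seepage velocity is v_i = q/n_i, so the layer transit time is t_i = b_i·n_i / q:
  layer 1 (silty sand): t_1 = 1.85 × 0.22 / 0.01551 = 26.24 d
  layer 2 (silt): t_2 = 2.74 × 0.11 / 0.01551 = 19.43 d
  layer 3 (clean gravel): t_3 = 4.02 × 0.21 / 0.01551 = 54.43 d
  layer 4 (fine sand): t_4 = 10.6 × 0.13 / 0.01551 = 88.85 d
Total t = Σ t_i = 189.0 days.

189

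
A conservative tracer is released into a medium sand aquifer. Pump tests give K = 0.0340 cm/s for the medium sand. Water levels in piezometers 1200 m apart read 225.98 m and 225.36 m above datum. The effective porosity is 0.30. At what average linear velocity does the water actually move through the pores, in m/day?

0.0506

Convert K: 0.0340 cm/s × 864 = 29.38 m/day.
Hydraulic gradient i = (225.98 − 225.36) / 1200 = 0.62 / 1200 = 0.0005167.
Darcy flux q = K · i = 29.38 × 0.0005167 = 0.01518 m/day.
Seepage velocity v = q / n_e = 0.01518 / 0.30 = 0.05059 m/day.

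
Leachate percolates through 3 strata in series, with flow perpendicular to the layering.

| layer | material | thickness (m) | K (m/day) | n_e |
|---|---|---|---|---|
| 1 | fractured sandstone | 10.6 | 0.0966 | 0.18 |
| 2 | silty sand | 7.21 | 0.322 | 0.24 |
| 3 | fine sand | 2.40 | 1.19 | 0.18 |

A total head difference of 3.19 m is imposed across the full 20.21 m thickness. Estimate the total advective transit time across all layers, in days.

With flow normal to the layers, continuity requires the same specific discharge q through every layer.
Σ(b_i/K_i) = 10.6/0.0966 + 7.21/0.322 + 2.40/1.19 = 134.1 d.
q = Δh / Σ(b_i/K_i) = 3.19 / 134.1 = 0.02378 m/day.
In each layer the seepage velocity is v_i = q/n_i, so the layer transit time is t_i = b_i·n_i / q:
  layer 1 (fractured sandstone): t_1 = 10.6 × 0.18 / 0.02378 = 80.23 d
  layer 2 (silty sand): t_2 = 7.21 × 0.24 / 0.02378 = 72.76 d
  layer 3 (fine sand): t_3 = 2.40 × 0.18 / 0.02378 = 18.17 d
Total t = Σ t_i = 171.2 days.

171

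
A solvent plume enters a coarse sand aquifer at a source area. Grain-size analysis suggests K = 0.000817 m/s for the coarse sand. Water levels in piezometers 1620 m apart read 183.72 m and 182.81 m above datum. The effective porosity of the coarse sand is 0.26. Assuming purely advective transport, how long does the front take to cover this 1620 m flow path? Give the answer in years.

29.1

Convert K: 0.000817 m/s × 86400 = 70.59 m/day.
Hydraulic gradient i = (183.72 − 182.81) / 1620 = 0.91 / 1620 = 0.0005617.
Darcy flux q = K · i = 70.59 × 0.0005617 = 0.03965 m/day.
Seepage velocity v = q / n_e = 0.03965 / 0.26 = 0.1525 m/day.
Travel time t = L / v = 1620 / 0.1525 = 10622 days = 29.08 years.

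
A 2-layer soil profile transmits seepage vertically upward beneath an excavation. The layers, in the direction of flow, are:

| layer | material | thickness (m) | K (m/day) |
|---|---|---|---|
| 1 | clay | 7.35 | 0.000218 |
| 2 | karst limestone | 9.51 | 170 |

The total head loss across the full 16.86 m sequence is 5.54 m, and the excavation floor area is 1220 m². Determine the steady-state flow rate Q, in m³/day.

Flow is perpendicular to layering, so the layers act in series and the equivalent K is the thickness-weighted harmonic mean.
Total thickness L = 7.35 + 9.51 = 16.86 m.
Σ(b_i/K_i) = 7.35/0.000218 + 9.51/170 = 33716 d.
K_eq = L / Σ(b_i/K_i) = 16.86 / 33716 = 0.0005001 m/day.
Q = K_eq · A · (Δh/L) = 0.0005001 × 1220 × (5.54/16.86) = 0.2005 m³/day.

0.200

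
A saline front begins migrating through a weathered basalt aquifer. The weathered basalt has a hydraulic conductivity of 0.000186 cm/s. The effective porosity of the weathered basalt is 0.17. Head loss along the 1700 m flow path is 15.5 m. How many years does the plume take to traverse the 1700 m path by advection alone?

540

Convert K: 0.000186 cm/s × 864 = 0.1607 m/day.
Hydraulic gradient i = Δh / L = 15.5 / 1700 = 0.009118.
Darcy flux q = K · i = 0.1607 × 0.009118 = 0.001465 m/day.
Seepage velocity v = q / n_e = 0.001465 / 0.17 = 0.008619 m/day.
Travel time t = L / v = 1700 / 0.008619 = 1.972e+05 days = 540.0 years.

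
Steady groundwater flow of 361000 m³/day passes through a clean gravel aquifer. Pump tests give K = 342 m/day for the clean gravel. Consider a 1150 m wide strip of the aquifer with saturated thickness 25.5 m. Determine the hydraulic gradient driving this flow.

0.0360

Cross-sectional area A = 1150 × 25.5 = 29325 m².
From Q = K·A·i, i = Q / (K·A) = 361000 / (342.0 × 29325) = 0.03600.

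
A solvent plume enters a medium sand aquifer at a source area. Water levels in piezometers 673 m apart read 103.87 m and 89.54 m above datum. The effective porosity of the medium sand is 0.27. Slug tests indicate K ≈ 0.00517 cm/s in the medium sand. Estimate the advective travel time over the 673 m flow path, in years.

Convert K: 0.00517 cm/s × 864 = 4.467 m/day.
Hydraulic gradient i = (103.87 − 89.54) / 673 = 14.33 / 673 = 0.02129.
Darcy flux q = K · i = 4.467 × 0.02129 = 0.09511 m/day.
Seepage velocity v = q / n_e = 0.09511 / 0.27 = 0.3523 m/day.
Travel time t = L / v = 673 / 0.3523 = 1910 days = 5.231 years.

5.23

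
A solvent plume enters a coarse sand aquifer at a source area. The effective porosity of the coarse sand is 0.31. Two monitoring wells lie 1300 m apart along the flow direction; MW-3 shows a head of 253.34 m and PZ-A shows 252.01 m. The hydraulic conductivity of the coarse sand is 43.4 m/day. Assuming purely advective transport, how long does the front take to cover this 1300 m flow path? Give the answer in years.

24.8

Hydraulic gradient i = (253.34 − 252.01) / 1300 = 1.33 / 1300 = 0.001023.
Darcy flux q = K · i = 43.40 × 0.001023 = 0.04440 m/day.
Seepage velocity v = q / n_e = 0.04440 / 0.31 = 0.1432 m/day.
Travel time t = L / v = 1300 / 0.1432 = 9076 days = 24.85 years.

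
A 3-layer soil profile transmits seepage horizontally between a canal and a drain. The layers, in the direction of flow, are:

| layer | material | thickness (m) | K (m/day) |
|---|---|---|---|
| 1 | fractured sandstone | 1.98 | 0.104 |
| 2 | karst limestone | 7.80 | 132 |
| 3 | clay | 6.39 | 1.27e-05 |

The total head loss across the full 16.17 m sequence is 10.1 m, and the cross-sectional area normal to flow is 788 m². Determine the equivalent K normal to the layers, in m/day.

3.21e-05

Flow is perpendicular to layering, so the layers act in series and the equivalent K is the thickness-weighted harmonic mean.
Total thickness L = 1.98 + 7.80 + 6.39 = 16.17 m.
Σ(b_i/K_i) = 1.98/0.104 + 7.80/132 + 6.39/1.27e-05 = 5.032e+05 d.
K_eq = L / Σ(b_i/K_i) = 16.17 / 5.032e+05 = 3.214e-05 m/day.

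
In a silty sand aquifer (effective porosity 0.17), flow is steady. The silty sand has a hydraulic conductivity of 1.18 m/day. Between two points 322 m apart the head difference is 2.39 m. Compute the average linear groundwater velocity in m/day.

0.0515

Hydraulic gradient i = Δh / L = 2.39 / 322 = 0.007422.
Darcy flux q = K · i = 1.180 × 0.007422 = 0.008758 m/day.
Seepage velocity v = q / n_e = 0.008758 / 0.17 = 0.05152 m/day.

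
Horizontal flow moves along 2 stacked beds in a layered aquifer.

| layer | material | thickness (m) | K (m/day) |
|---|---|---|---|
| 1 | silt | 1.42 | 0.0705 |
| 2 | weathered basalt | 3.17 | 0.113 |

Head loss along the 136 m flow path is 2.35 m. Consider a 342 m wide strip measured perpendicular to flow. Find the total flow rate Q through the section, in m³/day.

2.71

Flow is parallel to layering, so each bed carries its own Darcy discharge and the transmissivities add.
Σ(K_i·b_i) = 0.0705×1.42 + 0.113×3.17 = 0.4583 m²/day.
Hydraulic gradient i = Δh / L = 2.35 / 136 = 0.01728.
Q = Σ(K_i·b_i) · W · i = 0.4583 × 342 × 0.01728 = 2.708 m³/day.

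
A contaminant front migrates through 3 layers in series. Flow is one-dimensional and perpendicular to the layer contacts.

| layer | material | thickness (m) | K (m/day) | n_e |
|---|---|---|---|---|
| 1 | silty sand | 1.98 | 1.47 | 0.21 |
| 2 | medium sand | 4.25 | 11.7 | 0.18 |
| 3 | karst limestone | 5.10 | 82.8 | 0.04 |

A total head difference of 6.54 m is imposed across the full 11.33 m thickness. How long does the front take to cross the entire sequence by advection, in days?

With flow normal to the layers, continuity requires the same specific discharge q through every layer.
Σ(b_i/K_i) = 1.98/1.47 + 4.25/11.7 + 5.10/82.8 = 1.772 d.
q = Δh / Σ(b_i/K_i) = 6.54 / 1.772 = 3.691 m/day.
In each layer the seepage velocity is v_i = q/n_i, so the layer transit time is t_i = b_i·n_i / q:
  layer 1 (silty sand): t_1 = 1.98 × 0.21 / 3.691 = 0.1126 d
  layer 2 (medium sand): t_2 = 4.25 × 0.18 / 3.691 = 0.2072 d
  layer 3 (karst limestone): t_3 = 5.10 × 0.04 / 3.691 = 0.05527 d
Total t = Σ t_i = 0.3752 days.

0.375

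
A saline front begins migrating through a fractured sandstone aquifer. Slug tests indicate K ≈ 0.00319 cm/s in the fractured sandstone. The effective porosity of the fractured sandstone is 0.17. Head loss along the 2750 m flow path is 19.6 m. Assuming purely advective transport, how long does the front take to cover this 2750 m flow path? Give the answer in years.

Convert K: 0.00319 cm/s × 864 = 2.756 m/day.
Hydraulic gradient i = Δh / L = 19.6 / 2750 = 0.007127.
Darcy flux q = K · i = 2.756 × 0.007127 = 0.01964 m/day.
Seepage velocity v = q / n_e = 0.01964 / 0.17 = 0.1156 m/day.
Travel time t = L / v = 2750 / 0.1156 = 23799 days = 65.16 years.

65.2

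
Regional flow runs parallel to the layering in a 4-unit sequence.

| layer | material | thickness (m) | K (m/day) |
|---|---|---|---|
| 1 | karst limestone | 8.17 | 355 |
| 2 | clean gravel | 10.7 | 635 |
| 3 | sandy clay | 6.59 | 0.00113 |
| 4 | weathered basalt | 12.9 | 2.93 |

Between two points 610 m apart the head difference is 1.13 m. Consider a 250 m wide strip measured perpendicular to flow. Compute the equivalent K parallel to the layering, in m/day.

Flow is parallel to layering, so each bed carries its own Darcy discharge and the transmissivities add.
Σ(K_i·b_i) = 355×8.17 + 635×10.7 + 0.00113×6.59 + 2.93×12.9 = 9733 m²/day.
Total thickness b = 38.36 m, so K_eq = Σ(K_i·b_i)/b = 253.7 m/day.

254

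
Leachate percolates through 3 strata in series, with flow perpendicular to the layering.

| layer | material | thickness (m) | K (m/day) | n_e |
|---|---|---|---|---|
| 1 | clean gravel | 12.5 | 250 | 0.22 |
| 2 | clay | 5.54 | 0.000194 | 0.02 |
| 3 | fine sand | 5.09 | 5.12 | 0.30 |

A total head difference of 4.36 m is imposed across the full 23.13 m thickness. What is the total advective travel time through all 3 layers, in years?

With flow normal to the layers, continuity requires the same specific discharge q through every layer.
Σ(b_i/K_i) = 12.5/250 + 5.54/0.000194 + 5.09/5.12 = 28558 d.
q = Δh / Σ(b_i/K_i) = 4.36 / 28558 = 0.0001527 m/day.
In each layer the seepage velocity is v_i = q/n_i, so the layer transit time is t_i = b_i·n_i / q:
  layer 1 (clean gravel): t_1 = 12.5 × 0.22 / 0.0001527 = 18012 d
  layer 2 (clay): t_2 = 5.54 × 0.02 / 0.0001527 = 725.7 d
  layer 3 (fine sand): t_3 = 5.09 × 0.30 / 0.0001527 = 10002 d
Total t = Σ t_i = 28740 days = 78.69 years.

78.7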